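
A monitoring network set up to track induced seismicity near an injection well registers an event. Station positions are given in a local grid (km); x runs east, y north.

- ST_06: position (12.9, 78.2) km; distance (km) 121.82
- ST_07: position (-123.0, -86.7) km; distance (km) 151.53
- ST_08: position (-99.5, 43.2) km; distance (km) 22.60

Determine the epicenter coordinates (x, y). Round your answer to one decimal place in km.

Circle about each station: (x − 12.9)² + (y − 78.2)² = 121.82²; (x + 123.0)² + (y + 86.7)² = 151.53²; (x + 99.5)² + (y − 43.2)² = 22.60².
Subtracting the ST_06 equation from the ST_07 and ST_08 equations removes the quadratic terms:
-271.8 x − 329.8 y = 8243.01
-224.8 x − 70.0 y = 19814.19
Solving the 2×2 system: x ≈ -108.1, y ≈ 64.1 km.
Check against ST_06 (with the unrounded x, y): √((x − 12.9)²+(y − 78.2)²) = 121.82 ≈ 121.82 km. ✓

x ≈ -108.1 km, y ≈ 64.1 km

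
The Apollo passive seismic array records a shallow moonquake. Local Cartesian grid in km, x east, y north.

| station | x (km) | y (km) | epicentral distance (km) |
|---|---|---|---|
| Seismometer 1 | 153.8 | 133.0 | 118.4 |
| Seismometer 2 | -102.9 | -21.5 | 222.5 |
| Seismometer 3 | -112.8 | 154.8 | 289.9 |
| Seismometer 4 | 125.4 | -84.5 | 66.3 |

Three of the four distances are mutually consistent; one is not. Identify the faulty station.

Seismometer 1

Solve using three stations at a time. Using Seismometer 2, Seismometer 3, Seismometer 4 (subtract circle equations pairwise → linear system) gives (x, y) ≈ (119.6, -18.5).
Distances from that point to each station vs reported:
  Seismometer 1: calculated 155.3 vs reported 118.4 → residual 36.9 km
  Seismometer 2: calculated 222.5 vs reported 222.5 → residual 0.0 km
  Seismometer 3: calculated 289.9 vs reported 289.9 → residual 0.0 km
  Seismometer 4: calculated 66.2 vs reported 66.3 → residual 0.1 km
Seismometer 2, Seismometer 3, Seismometer 4 are mutually consistent (residuals ≈ 0); Seismometer 1 is off by 36.9 km.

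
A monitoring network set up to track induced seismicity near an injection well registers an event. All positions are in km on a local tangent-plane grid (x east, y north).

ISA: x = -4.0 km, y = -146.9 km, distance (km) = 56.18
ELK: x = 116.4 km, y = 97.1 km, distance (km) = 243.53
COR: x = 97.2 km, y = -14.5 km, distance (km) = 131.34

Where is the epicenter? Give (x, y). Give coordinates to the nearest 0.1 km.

Circle about each station: (x + 4.0)² + (y + 146.9)² = 56.18²; (x − 116.4)² + (y − 97.1)² = 243.53²; (x − 97.2)² + (y + 14.5)² = 131.34².
Subtracting pairs of circle equations eliminates x²+y² and gives linear equations (the radical axes):
240.8 x + 488.0 y = -54768.91
202.4 x + 264.8 y = -26031.52
Solving the 2×2 system: x ≈ 51.4, y ≈ -137.6 km.

(51.4, -137.6)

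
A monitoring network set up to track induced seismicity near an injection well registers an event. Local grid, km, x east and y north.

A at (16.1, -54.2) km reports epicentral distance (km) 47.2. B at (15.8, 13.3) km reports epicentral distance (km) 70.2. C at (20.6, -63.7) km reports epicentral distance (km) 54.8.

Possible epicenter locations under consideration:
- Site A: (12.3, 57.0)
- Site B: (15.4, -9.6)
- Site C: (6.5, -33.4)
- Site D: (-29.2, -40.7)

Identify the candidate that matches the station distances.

For each candidate, compare |candidate − station| to the reported distance:
Site A: residuals A 64.1, B 26.4, C 66.2 → max 66.2 km
Site B: residuals A 2.6, B 47.3, C 0.5 → max 47.3 km
Site C: residuals A 24.3, B 22.6, C 21.4 → max 24.3 km
Site D: residuals A 0.1, B 0.1, C 0.1 → max 0.1 km
Only Site D has all residuals ≈ 0.

Site D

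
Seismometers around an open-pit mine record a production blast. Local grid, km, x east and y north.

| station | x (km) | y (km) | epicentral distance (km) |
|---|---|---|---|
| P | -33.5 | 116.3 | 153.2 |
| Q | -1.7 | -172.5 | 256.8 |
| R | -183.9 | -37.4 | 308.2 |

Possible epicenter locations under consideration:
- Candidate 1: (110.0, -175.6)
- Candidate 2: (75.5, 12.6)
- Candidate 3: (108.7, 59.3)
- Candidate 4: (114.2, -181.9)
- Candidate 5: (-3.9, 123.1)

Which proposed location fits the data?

For each candidate, compare |candidate − station| to the reported distance:
Candidate 1: residuals P 172.1, Q 145.1, R 16.6 → max 172.1 km
Candidate 2: residuals P 2.8, Q 56.2, R 44.0 → max 56.2 km
Candidate 3: residuals P 0.0, Q 0.1, R 0.0 → max 0.1 km
Candidate 4: residuals P 179.6, Q 140.5, R 23.1 → max 179.6 km
Candidate 5: residuals P 122.8, Q 38.8, R 67.0 → max 122.8 km
Only Candidate 3 has all residuals ≈ 0.

Candidate 3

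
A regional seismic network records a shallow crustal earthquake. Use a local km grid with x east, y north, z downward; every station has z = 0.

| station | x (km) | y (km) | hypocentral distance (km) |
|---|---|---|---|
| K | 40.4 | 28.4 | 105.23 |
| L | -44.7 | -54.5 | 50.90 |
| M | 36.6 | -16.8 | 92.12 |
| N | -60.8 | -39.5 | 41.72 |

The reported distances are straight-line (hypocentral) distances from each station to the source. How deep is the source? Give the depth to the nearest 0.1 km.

Each station gives a sphere (x−x_i)² + (y−y_i)² + z² = d_i² (stations at z=0).
Subtracting the K sphere from L and M: z² cancels, leaving linear equations in x and y:
-170.2 x − 165.8 y = 11012.16
-7.6 x − 90.4 y = 1770.34
Solving: x ≈ -49.694, y ≈ -15.406 km (keep extra digits for the depth step; rounded: -49.7, -15.4).
Then from the K sphere: z² = 105.23² − (x − 40.4)² − (y − 28.4)² with x = -49.694, y = -15.406, so z ≈ 32.210 ≈ 32.2 km.
Check against N (with the unrounded solution): distance 41.73 ≈ 41.72 km. ✓

32.2 km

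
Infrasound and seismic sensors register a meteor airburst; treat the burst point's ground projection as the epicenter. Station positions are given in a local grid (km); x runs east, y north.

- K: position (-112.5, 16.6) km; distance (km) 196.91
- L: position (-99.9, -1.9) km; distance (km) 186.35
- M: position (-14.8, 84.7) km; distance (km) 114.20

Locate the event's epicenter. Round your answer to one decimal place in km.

x ≈ 84.1 km, y ≈ 27.6 km

Circle about each station: (x + 112.5)² + (y − 16.6)² = 196.91²; (x + 99.9)² + (y + 1.9)² = 186.35²; (x + 14.8)² + (y − 84.7)² = 114.20².
Subtracting pairs of circle equations eliminates x²+y² and gives linear equations (the radical axes):
25.2 x − 37.0 y = 1099.04
195.4 x + 136.2 y = 20193.23
Solving the 2×2 system: x ≈ 84.1, y ≈ 27.6 km.
Check against K (with the unrounded x, y): √((x + 112.5)²+(y − 16.6)²) = 196.92 ≈ 196.91 km. ✓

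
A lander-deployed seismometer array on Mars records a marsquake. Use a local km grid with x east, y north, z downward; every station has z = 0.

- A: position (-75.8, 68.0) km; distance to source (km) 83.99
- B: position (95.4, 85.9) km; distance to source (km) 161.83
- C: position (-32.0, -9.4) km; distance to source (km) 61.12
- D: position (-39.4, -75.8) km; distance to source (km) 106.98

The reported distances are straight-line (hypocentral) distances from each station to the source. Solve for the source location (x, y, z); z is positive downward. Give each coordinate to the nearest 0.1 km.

x ≈ -39.7 km, y ≈ 15.9 km, depth ≈ 55.1 km

Each station gives a sphere (x−x_i)² + (y−y_i)² + z² = d_i² (stations at z=0).
Subtracting the A sphere from B and C: z² cancels, leaving linear equations in x and y:
342.4 x + 35.8 y = -13024.30
87.6 x − 154.8 y = -5938.61
Solving: x ≈ -39.700, y ≈ 15.897 km (keep extra digits for the depth step; rounded: -39.7, 15.9).
Then from the A sphere: z² = 83.99² − (x + 75.8)² − (y − 68.0)² with x = -39.700, y = 15.897, so z ≈ 55.103 ≈ 55.1 km.
Check against D (with the unrounded solution): distance 106.98 ≈ 106.98 km. ✓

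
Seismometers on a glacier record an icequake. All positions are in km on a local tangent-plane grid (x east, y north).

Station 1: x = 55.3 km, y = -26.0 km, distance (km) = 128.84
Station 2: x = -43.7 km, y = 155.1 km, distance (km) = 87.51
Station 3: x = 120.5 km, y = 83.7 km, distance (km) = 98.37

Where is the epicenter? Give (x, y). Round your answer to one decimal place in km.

Circle about each station: (x − 55.3)² + (y + 26.0)² = 128.84²; (x + 43.7)² + (y − 155.1)² = 87.51²; (x − 120.5)² + (y − 83.7)² = 98.37².
Subtracting the Station 1 equation from the Station 2 and Station 3 equations removes the quadratic terms:
-198.0 x + 362.2 y = 31173.36
130.4 x + 219.4 y = 24714.94
Solving the 2×2 system: x ≈ 23.3, y ≈ 98.8 km.
Check against Station 1 (with the unrounded x, y): √((x − 55.3)²+(y + 26.0)²) = 128.84 ≈ 128.84 km. ✓

(23.3, 98.8)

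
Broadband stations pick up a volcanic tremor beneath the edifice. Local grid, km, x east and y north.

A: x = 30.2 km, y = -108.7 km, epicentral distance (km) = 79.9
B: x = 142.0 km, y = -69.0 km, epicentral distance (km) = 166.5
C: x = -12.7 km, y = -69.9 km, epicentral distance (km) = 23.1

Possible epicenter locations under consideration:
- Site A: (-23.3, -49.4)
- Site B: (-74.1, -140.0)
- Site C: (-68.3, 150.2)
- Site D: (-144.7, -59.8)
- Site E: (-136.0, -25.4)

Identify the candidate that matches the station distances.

For each candidate, compare |candidate − station| to the reported distance:
Site A: residuals A 0.0, B 0.0, C 0.0 → max 0.0 km
Site B: residuals A 29.0, B 61.0, C 70.1 → max 70.1 km
Site C: residuals A 197.1, B 137.3, C 203.9 → max 203.9 km
Site D: residuals A 101.7, B 120.3, C 109.3 → max 120.3 km
Site E: residuals A 106.0, B 114.9, C 108.0 → max 114.9 km
Only Site A has all residuals ≈ 0.

Site A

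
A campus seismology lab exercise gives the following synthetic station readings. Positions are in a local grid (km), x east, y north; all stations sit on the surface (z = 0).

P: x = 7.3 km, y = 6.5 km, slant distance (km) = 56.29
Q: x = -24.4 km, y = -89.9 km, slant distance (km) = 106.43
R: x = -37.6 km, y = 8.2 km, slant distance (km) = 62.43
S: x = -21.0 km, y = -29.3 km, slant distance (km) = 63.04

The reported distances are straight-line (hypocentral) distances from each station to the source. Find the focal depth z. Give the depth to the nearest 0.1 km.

depth ≈ 54.0 km

Each station gives a sphere (x−x_i)² + (y−y_i)² + z² = d_i² (stations at z=0).
Subtracting the P sphere from Q and R: z² cancels, leaving linear equations in x and y:
-63.4 x − 192.8 y = 423.05
-89.8 x + 3.4 y = 656.52
Solving: x ≈ -7.303, y ≈ 0.207 km (keep extra digits for the depth step; rounded: -7.3, 0.2).
Then from the P sphere: z² = 56.29² − (x − 7.3)² − (y − 6.5)² with x = -7.303, y = 0.207, so z ≈ 53.997 ≈ 54.0 km.
Check against S (with the unrounded solution): distance 63.04 ≈ 63.04 km. ✓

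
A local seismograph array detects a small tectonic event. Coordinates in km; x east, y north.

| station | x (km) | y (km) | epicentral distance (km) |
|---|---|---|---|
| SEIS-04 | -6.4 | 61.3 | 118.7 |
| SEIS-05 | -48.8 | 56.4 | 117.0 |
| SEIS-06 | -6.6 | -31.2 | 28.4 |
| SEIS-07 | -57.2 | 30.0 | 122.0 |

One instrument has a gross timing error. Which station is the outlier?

Solve using three stations at a time. Using SEIS-04, SEIS-05, SEIS-06 (subtract circle equations pairwise → linear system) gives (x, y) ≈ (-19.0, -56.7).
Distances from that point to each station vs reported:
  SEIS-04: calculated 118.7 vs reported 118.7 → residual 0.0 km
  SEIS-05: calculated 117.0 vs reported 117.0 → residual 0.0 km
  SEIS-06: calculated 28.4 vs reported 28.4 → residual 0.0 km
  SEIS-07: calculated 94.8 vs reported 122.0 → residual 27.2 km
SEIS-04, SEIS-05, SEIS-06 are mutually consistent (residuals ≈ 0); SEIS-07 is off by 27.2 km.

SEIS-07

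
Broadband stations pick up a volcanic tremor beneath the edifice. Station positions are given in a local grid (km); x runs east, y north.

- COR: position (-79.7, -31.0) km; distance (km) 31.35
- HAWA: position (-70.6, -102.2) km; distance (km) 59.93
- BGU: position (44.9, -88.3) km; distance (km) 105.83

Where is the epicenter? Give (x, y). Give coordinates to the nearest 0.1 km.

x ≈ -51.8 km, y ≈ -45.3 km

Circle about each station: (x + 79.7)² + (y + 31.0)² = 31.35²; (x + 70.6)² + (y + 102.2)² = 59.93²; (x − 44.9)² + (y + 88.3)² = 105.83².
Subtracting the COR equation from the HAWA and BGU equations removes the quadratic terms:
18.2 x − 142.4 y = 5507.33
249.2 x − 114.6 y = -7717.36
Solving the 2×2 system: x ≈ -51.8, y ≈ -45.3 km.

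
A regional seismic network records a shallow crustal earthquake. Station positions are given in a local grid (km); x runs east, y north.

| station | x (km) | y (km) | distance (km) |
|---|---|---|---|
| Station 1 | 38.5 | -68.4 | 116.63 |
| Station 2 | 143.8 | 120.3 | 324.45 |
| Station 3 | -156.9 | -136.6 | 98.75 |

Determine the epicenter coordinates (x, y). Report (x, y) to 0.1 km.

Circle about each station: (x − 38.5)² + (y + 68.4)² = 116.63²; (x − 143.8)² + (y − 120.3)² = 324.45²; (x + 156.9)² + (y + 136.6)² = 98.75².
Subtracting pairs of circle equations eliminates x²+y² and gives linear equations (the radical axes):
210.6 x + 377.4 y = -62675.53
-390.8 x − 136.4 y = 40967.35
Solving the 2×2 system: x ≈ -58.2, y ≈ -133.6 km.

-58.2 km east, -133.6 km north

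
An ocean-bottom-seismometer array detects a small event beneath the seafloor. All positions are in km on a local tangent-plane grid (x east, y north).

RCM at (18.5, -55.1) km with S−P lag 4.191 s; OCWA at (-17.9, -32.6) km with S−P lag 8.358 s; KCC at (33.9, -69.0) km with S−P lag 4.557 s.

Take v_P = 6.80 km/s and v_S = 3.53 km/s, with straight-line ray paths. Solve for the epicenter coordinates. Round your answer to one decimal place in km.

43.3 km east, -36.9 km north

Distance from S−P lag: d = Δt · v_P v_S / (v_P − v_S) = Δt · (6.80·3.53)/(6.80−3.53) ≈ 7.3407·Δt.
So d_RCM = 30.76, d_OCWA = 61.35, d_KCC = 33.45 km.
Circle about each station: (x − 18.5)² + (y + 55.1)² = 30.76²; (x + 17.9)² + (y + 32.6)² = 61.35²; (x − 33.9)² + (y + 69.0)² = 33.45².
Subtracting pairs of circle equations eliminates x²+y² and gives linear equations (the radical axes):
-72.8 x + 45.0 y = -4812.73
30.8 x − 27.8 y = 2359.23
Solving the 2×2 system: x ≈ 43.3, y ≈ -36.9 km.
Check against RCM (with the unrounded x, y): √((x − 18.5)²+(y + 55.1)²) = 30.79 ≈ 30.76 km. ✓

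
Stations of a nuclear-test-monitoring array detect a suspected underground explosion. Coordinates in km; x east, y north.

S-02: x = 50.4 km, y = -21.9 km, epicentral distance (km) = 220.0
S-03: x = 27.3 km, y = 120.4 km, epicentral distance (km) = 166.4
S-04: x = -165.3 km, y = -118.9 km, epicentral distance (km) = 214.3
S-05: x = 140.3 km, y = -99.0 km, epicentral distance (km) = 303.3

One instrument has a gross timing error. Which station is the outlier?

S-05

Solve using three stations at a time. Using S-02, S-03, S-04 (subtract circle equations pairwise → linear system) gives (x, y) ≈ (-136.9, 93.5).
Distances from that point to each station vs reported:
  S-02: calculated 220.0 vs reported 220.0 → residual 0.0 km
  S-03: calculated 166.4 vs reported 166.4 → residual 0.0 km
  S-04: calculated 214.3 vs reported 214.3 → residual 0.0 km
  S-05: calculated 337.5 vs reported 303.3 → residual 34.2 km
S-02, S-03, S-04 are mutually consistent (residuals ≈ 0); S-05 is off by 34.2 km.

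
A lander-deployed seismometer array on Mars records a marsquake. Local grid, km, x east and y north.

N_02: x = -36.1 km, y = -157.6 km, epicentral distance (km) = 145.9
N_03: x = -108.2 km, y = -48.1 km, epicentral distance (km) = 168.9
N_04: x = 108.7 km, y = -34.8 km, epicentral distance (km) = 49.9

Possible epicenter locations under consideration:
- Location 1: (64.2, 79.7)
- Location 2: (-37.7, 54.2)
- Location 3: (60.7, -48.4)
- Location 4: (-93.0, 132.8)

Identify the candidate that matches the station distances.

Location 3

For each candidate, compare |candidate − station| to the reported distance:
Location 1: residuals N_02 111.7, N_03 45.7, N_04 72.9 → max 111.7 km
Location 2: residuals N_02 65.9, N_03 44.7, N_04 121.4 → max 121.4 km
Location 3: residuals N_02 0.0, N_03 0.0, N_04 0.0 → max 0.0 km
Location 4: residuals N_02 150.0, N_03 12.6, N_04 212.3 → max 212.3 km
Only Location 3 has all residuals ≈ 0.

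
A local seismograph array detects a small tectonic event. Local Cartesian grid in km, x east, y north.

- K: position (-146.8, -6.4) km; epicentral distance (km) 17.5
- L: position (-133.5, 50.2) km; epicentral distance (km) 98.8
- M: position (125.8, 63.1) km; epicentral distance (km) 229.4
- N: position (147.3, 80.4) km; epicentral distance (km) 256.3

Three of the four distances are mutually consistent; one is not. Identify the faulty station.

Solve using three stations at a time. Using L, M, N (subtract circle equations pairwise → linear system) gives (x, y) ≈ (-82.0, -34.3).
Distances from that point to each station vs reported:
  K: calculated 70.6 vs reported 17.5 → residual 53.1 km
  L: calculated 99.0 vs reported 98.8 → residual 0.2 km
  M: calculated 229.5 vs reported 229.4 → residual 0.1 km
  N: calculated 256.4 vs reported 256.3 → residual 0.1 km
L, M, N are mutually consistent (residuals ≈ 0); K is off by 53.1 km.

K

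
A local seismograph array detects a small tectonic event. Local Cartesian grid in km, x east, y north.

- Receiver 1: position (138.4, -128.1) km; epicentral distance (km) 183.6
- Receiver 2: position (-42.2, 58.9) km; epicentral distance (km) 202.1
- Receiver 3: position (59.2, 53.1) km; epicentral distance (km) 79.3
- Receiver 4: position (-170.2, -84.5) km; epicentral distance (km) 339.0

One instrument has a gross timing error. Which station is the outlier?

Receiver 2

Solve using three stations at a time. Using Receiver 1, Receiver 3, Receiver 4 (subtract circle equations pairwise → linear system) gives (x, y) ≈ (138.5, 55.5).
Distances from that point to each station vs reported:
  Receiver 1: calculated 183.6 vs reported 183.6 → residual 0.0 km
  Receiver 2: calculated 180.8 vs reported 202.1 → residual 21.3 km
  Receiver 3: calculated 79.4 vs reported 79.3 → residual 0.1 km
  Receiver 4: calculated 339.0 vs reported 339.0 → residual 0.0 km
Receiver 1, Receiver 3, Receiver 4 are mutually consistent (residuals ≈ 0); Receiver 2 is off by 21.3 km.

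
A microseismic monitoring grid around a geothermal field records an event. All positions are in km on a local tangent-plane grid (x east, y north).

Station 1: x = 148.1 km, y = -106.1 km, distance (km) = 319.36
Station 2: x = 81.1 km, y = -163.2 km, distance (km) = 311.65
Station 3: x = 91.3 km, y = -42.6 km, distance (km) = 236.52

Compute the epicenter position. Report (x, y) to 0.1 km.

Circle about each station: (x − 148.1)² + (y + 106.1)² = 319.36²; (x − 81.1)² + (y + 163.2)² = 311.65²; (x − 91.3)² + (y + 42.6)² = 236.52².
Subtracting pairs of circle equations eliminates x²+y² and gives linear equations (the radical axes):
-134.0 x − 114.2 y = 4885.72
-113.6 x + 127.0 y = 23008.73
Solving the 2×2 system: x ≈ -108.3, y ≈ 84.3 km.

x ≈ -108.3 km, y ≈ 84.3 km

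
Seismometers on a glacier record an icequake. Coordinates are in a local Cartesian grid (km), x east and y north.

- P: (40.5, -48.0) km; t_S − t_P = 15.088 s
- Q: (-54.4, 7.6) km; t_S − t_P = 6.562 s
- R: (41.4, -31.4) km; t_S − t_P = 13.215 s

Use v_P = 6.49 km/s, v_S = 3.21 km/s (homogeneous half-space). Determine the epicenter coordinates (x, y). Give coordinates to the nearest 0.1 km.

Distance from S−P lag: d = Δt · v_P v_S / (v_P − v_S) = Δt · (6.49·3.21)/(6.49−3.21) ≈ 6.3515·Δt.
So d_P = 95.83, d_Q = 41.68, d_R = 83.93 km.
Circle about each station: (x − 40.5)² + (y + 48.0)² = 95.83²; (x + 54.4)² + (y − 7.6)² = 41.68²; (x − 41.4)² + (y + 31.4)² = 83.93².
Subtracting pairs of circle equations eliminates x²+y² and gives linear equations (the radical axes):
-189.8 x + 111.2 y = 6519.04
1.8 x + 33.2 y = 894.81
Solving the 2×2 system: x ≈ -18.0, y ≈ 27.9 km.
Check against P (with the unrounded x, y): √((x − 40.5)²+(y + 48.0)²) = 95.84 ≈ 95.83 km. ✓

x ≈ -18.0 km, y ≈ 27.9 km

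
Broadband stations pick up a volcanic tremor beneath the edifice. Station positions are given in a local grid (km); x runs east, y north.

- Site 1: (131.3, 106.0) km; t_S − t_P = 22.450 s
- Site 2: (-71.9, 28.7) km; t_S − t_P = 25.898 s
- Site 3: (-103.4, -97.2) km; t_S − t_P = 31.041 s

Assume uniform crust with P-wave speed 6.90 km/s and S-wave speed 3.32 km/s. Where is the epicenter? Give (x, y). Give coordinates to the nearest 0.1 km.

x ≈ 83.3 km, y ≈ -29.4 km

Distance from S−P lag: d = Δt · v_P v_S / (v_P − v_S) = Δt · (6.90·3.32)/(6.90−3.32) ≈ 6.3989·Δt.
So d_Site 1 = 143.65, d_Site 2 = 165.72, d_Site 3 = 198.63 km.
Circle about each station: (x − 131.3)² + (y − 106.0)² = 143.65²; (x + 71.9)² + (y − 28.7)² = 165.72²; (x + 103.4)² + (y + 97.2)² = 198.63².
Subtracting the Site 1 equation from the Site 2 and Site 3 equations removes the quadratic terms:
-406.4 x − 154.6 y = -29310.19
-469.4 x − 406.4 y = -27154.84
Solving the 2×2 system: x ≈ 83.3, y ≈ -29.4 km.
Check against Site 1 (with the unrounded x, y): √((x − 131.3)²+(y − 106.0)²) = 143.66 ≈ 143.65 km. ✓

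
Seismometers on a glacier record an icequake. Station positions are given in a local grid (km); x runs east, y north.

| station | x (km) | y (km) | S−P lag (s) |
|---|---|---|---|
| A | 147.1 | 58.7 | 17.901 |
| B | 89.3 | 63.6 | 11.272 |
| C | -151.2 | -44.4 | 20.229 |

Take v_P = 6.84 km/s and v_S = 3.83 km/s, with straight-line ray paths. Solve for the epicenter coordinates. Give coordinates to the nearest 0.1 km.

Distance from S−P lag: d = Δt · v_P v_S / (v_P − v_S) = Δt · (6.84·3.83)/(6.84−3.83) ≈ 8.7034·Δt.
So d_A = 155.80, d_B = 98.10, d_C = 176.06 km.
Circle about each station: (x − 147.1)² + (y − 58.7)² = 155.80²; (x − 89.3)² + (y − 63.6)² = 98.10²; (x + 151.2)² + (y + 44.4)² = 176.06².
Subtracting pairs of circle equations eliminates x²+y² and gives linear equations (the radical axes):
-115.6 x + 9.8 y = 1585.38
-596.6 x − 206.2 y = -6974.78
Solving the 2×2 system: x ≈ -8.7, y ≈ 59.0 km.

(-8.7, 59.0)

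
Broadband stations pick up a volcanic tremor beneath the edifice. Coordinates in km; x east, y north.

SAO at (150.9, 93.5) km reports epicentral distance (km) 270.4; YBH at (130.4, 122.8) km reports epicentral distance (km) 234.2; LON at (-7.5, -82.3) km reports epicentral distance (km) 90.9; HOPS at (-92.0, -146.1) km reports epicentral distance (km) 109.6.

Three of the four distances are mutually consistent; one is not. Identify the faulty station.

Solve using three stations at a time. Using SAO, LON, HOPS (subtract circle equations pairwise → linear system) gives (x, y) ≈ (-86.1, -36.7).
Distances from that point to each station vs reported:
  SAO: calculated 270.4 vs reported 270.4 → residual 0.0 km
  YBH: calculated 268.9 vs reported 234.2 → residual 34.7 km
  LON: calculated 90.9 vs reported 90.9 → residual 0.0 km
  HOPS: calculated 109.6 vs reported 109.6 → residual 0.0 km
SAO, LON, HOPS are mutually consistent (residuals ≈ 0); YBH is off by 34.7 km.

YBH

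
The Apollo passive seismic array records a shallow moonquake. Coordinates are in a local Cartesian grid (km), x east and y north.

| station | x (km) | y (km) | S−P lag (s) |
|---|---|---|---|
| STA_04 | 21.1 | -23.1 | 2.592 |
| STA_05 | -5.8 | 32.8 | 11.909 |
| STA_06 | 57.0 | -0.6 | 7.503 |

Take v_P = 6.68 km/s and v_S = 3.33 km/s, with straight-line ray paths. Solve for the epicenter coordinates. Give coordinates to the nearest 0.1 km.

(26.0, -39.6)

Distance from S−P lag: d = Δt · v_P v_S / (v_P − v_S) = Δt · (6.68·3.33)/(6.68−3.33) ≈ 6.6401·Δt.
So d_STA_04 = 17.21, d_STA_05 = 79.08, d_STA_06 = 49.82 km.
Circle about each station: (x − 21.1)² + (y + 23.1)² = 17.21²; (x + 5.8)² + (y − 32.8)² = 79.08²; (x − 57.0)² + (y + 0.6)² = 49.82².
Subtracting the STA_04 equation from the STA_05 and STA_06 equations removes the quadratic terms:
-53.8 x + 111.8 y = -5826.80
71.8 x + 45.0 y = 84.69
Solving the 2×2 system: x ≈ 26.0, y ≈ -39.6 km.
Check against STA_04 (with the unrounded x, y): √((x − 21.1)²+(y + 23.1)²) = 17.22 ≈ 17.21 km. ✓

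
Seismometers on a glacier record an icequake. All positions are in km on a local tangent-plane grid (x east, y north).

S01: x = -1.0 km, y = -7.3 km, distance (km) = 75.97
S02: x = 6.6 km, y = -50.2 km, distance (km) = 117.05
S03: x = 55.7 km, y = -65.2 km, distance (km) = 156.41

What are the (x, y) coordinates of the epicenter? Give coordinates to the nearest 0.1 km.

Circle about each station: (x + 1.0)² + (y + 7.3)² = 75.97²; (x − 6.6)² + (y + 50.2)² = 117.05²; (x − 55.7)² + (y + 65.2)² = 156.41².
Subtracting the S01 equation from the S02 and S03 equations removes the quadratic terms:
15.2 x − 85.8 y = -5419.95
113.4 x − 115.8 y = -11393.41
Solving the 2×2 system: x ≈ -43.9, y ≈ 55.4 km.
Check against S01 (with the unrounded x, y): √((x + 1.0)²+(y + 7.3)²) = 75.97 ≈ 75.97 km. ✓

(-43.9, 55.4)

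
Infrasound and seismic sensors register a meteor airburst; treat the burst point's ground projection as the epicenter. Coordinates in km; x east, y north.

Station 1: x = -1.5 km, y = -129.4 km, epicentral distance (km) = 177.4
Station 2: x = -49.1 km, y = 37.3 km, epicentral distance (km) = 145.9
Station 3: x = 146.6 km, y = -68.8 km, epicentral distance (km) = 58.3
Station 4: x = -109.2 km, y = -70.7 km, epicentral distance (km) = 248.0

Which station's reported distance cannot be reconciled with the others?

Station 2

Solve using three stations at a time. Using Station 1, Station 3, Station 4 (subtract circle equations pairwise → linear system) gives (x, y) ≈ (131.8, -12.4).
Distances from that point to each station vs reported:
  Station 1: calculated 177.4 vs reported 177.4 → residual 0.0 km
  Station 2: calculated 187.7 vs reported 145.9 → residual 41.8 km
  Station 3: calculated 58.3 vs reported 58.3 → residual 0.0 km
  Station 4: calculated 248.0 vs reported 248.0 → residual 0.0 km
Station 1, Station 3, Station 4 are mutually consistent (residuals ≈ 0); Station 2 is off by 41.8 km.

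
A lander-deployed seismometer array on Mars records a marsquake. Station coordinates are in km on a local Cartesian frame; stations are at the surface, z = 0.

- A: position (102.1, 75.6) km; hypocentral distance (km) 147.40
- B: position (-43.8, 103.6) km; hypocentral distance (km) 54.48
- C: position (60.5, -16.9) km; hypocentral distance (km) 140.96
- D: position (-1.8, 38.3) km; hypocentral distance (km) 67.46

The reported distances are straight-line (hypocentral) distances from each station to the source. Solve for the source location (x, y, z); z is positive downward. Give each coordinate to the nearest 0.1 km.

(-38.3, 73.1, 44.8)

Each station gives a sphere (x−x_i)² + (y−y_i)² + z² = d_i² (stations at z=0).
Subtracting the A sphere from B and C: z² cancels, leaving linear equations in x and y:
-291.8 x + 56.0 y = 15270.32
-83.2 x − 185.0 y = -10336.87
Solving: x ≈ -38.303, y ≈ 73.101 km (keep extra digits for the depth step; rounded: -38.3, 73.1).
Then from the A sphere: z² = 147.40² − (x − 102.1)² − (y − 75.6)² with x = -38.303, y = 73.101, so z ≈ 44.805 ≈ 44.8 km.
Check against D (with the unrounded solution): distance 67.46 ≈ 67.46 km. ✓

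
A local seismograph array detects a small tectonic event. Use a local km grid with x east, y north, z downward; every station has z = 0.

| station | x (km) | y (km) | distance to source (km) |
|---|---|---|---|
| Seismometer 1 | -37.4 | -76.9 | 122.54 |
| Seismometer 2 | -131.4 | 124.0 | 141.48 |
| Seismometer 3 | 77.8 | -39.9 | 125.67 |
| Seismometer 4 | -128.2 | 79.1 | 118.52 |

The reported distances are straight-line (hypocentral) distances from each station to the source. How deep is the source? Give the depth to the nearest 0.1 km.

Each station gives a sphere (x−x_i)² + (y−y_i)² + z² = d_i² (stations at z=0).
Subtracting the Seismometer 1 sphere from Seismometer 2 and Seismometer 3: z² cancels, leaving linear equations in x and y:
-188.0 x + 401.8 y = 20329.05
230.4 x + 74.0 y = -444.42
Solving: x ≈ -15.804, y ≈ 43.200 km (keep extra digits for the depth step; rounded: -15.8, 43.2).
Then from the Seismometer 1 sphere: z² = 122.54² − (x + 37.4)² − (y + 76.9)² with x = -15.804, y = 43.200, so z ≈ 11.210 ≈ 11.2 km.

11.2 km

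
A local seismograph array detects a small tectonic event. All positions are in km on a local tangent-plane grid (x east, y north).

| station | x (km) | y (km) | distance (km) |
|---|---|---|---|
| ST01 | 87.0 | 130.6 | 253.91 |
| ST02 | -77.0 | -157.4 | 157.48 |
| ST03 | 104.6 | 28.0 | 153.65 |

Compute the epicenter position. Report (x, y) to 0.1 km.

x ≈ 76.7 km, y ≈ -123.1 km

Circle about each station: (x − 87.0)² + (y − 130.6)² = 253.91²; (x + 77.0)² + (y + 157.4)² = 157.48²; (x − 104.6)² + (y − 28.0)² = 153.65².
Subtracting the ST01 equation from the ST02 and ST03 equations removes the quadratic terms:
-328.0 x − 576.0 y = 45748.74
35.2 x − 205.2 y = 27961.77
Solving the 2×2 system: x ≈ 76.7, y ≈ -123.1 km.
Check against ST01 (with the unrounded x, y): √((x − 87.0)²+(y − 130.6)²) = 253.92 ≈ 253.91 km. ✓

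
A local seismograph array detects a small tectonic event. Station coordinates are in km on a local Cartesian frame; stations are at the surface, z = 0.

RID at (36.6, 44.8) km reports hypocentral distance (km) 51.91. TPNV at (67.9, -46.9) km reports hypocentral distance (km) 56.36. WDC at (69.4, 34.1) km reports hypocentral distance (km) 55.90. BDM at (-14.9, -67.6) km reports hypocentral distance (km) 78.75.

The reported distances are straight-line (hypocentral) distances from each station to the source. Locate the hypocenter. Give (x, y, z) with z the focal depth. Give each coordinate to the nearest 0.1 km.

Each station gives a sphere (x−x_i)² + (y−y_i)² + z² = d_i² (stations at z=0).
Subtracting the RID sphere from TPNV and WDC: z² cancels, leaving linear equations in x and y:
62.6 x − 183.4 y = 2981.62
65.6 x − 21.4 y = 2202.41
Solving: x ≈ 31.812, y ≈ -5.399 km (keep extra digits for the depth step; rounded: 31.8, -5.4).
Then from the RID sphere: z² = 51.91² − (x − 36.6)² − (y − 44.8)² with x = 31.812, y = -5.399, so z ≈ 12.320 ≈ 12.3 km.

x ≈ 31.8 km, y ≈ -5.4 km, depth ≈ 12.3 km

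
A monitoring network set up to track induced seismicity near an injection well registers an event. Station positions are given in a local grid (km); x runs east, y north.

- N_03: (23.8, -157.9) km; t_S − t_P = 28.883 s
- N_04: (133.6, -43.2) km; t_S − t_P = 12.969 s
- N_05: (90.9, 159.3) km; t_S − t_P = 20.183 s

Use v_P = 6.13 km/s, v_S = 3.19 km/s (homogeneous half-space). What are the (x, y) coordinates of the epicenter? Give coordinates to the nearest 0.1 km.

Distance from S−P lag: d = Δt · v_P v_S / (v_P − v_S) = Δt · (6.13·3.19)/(6.13−3.19) ≈ 6.6513·Δt.
So d_N_03 = 192.11, d_N_04 = 86.26, d_N_05 = 134.24 km.
Circle about each station: (x − 23.8)² + (y + 157.9)² = 192.11²; (x − 133.6)² + (y + 43.2)² = 86.26²; (x − 90.9)² + (y − 159.3)² = 134.24².
Subtracting the N_03 equation from the N_04 and N_05 equations removes the quadratic terms:
219.6 x + 229.4 y = 23681.81
134.2 x + 634.4 y = 27026.32
Solving the 2×2 system: x ≈ 81.3, y ≈ 25.4 km.

(81.3, 25.4)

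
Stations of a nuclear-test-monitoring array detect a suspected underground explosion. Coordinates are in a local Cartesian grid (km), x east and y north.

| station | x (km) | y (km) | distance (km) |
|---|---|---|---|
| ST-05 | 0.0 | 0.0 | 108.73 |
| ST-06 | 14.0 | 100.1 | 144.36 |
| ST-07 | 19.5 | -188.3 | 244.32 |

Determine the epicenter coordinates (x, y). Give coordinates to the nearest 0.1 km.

Circle about each station: x² + y² = 108.73²; (x − 14.0)² + (y − 100.1)² = 144.36²; (x − 19.5)² + (y + 188.3)² = 244.32².
Subtracting pairs of circle equations eliminates x²+y² and gives linear equations (the radical axes):
28.0 x + 200.2 y = 1198.41
39.0 x − 376.6 y = -12032.91
Solving the 2×2 system: x ≈ -106.7, y ≈ 20.9 km.
Check against ST-05 (with the unrounded x, y): √(x²+y²) = 108.70 ≈ 108.73 km. ✓

(-106.7, 20.9)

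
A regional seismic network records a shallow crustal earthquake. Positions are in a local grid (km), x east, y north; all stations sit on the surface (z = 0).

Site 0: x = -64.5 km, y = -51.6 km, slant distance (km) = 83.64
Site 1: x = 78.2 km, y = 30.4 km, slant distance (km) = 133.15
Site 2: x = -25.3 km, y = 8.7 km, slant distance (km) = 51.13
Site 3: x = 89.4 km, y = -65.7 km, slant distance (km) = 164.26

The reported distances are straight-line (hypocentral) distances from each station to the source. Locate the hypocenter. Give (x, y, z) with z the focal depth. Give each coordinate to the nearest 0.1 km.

(-45.7, 15.4, 46.4)

Each station gives a sphere (x−x_i)² + (y−y_i)² + z² = d_i² (stations at z=0).
Subtracting the Site 0 sphere from Site 1 and Site 2: z² cancels, leaving linear equations in x and y:
285.4 x + 164.0 y = -10516.68
78.4 x + 120.6 y = -1725.66
Solving: x ≈ -45.697, y ≈ 15.398 km (keep extra digits for the depth step; rounded: -45.7, 15.4).
Then from the Site 0 sphere: z² = 83.64² − (x + 64.5)² − (y + 51.6)² with x = -45.697, y = 15.398, so z ≈ 46.404 ≈ 46.4 km.
Check against Site 3 (with the unrounded solution): distance 164.26 ≈ 164.26 km. ✓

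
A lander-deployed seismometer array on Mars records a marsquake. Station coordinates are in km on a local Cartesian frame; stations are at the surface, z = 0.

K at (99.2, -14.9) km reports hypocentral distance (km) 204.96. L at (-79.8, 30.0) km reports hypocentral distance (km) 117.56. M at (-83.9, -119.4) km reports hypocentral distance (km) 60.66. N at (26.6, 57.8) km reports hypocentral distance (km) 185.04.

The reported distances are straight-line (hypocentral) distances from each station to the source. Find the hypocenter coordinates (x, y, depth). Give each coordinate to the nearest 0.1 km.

Each station gives a sphere (x−x_i)² + (y−y_i)² + z² = d_i² (stations at z=0).
Subtracting the K sphere from L and M: z² cancels, leaving linear equations in x and y:
-358.0 x + 89.8 y = 25393.64
-366.2 x − 209.0 y = 49561.89
Solving: x ≈ -90.597, y ≈ -78.398 km (keep extra digits for the depth step; rounded: -90.6, -78.4).
Then from the K sphere: z² = 204.96² − (x − 99.2)² − (y + 14.9)² with x = -90.597, y = -78.398, so z ≈ 44.201 ≈ 44.2 km.

(-90.6, -78.4, 44.2)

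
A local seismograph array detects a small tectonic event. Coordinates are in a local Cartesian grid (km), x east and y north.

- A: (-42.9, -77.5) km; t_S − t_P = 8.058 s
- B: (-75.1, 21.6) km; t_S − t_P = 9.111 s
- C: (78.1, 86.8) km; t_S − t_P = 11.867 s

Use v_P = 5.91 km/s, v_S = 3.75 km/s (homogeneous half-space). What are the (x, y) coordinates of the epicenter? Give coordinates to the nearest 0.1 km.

x ≈ 11.0 km, y ≈ -14.8 km

Distance from S−P lag: d = Δt · v_P v_S / (v_P − v_S) = Δt · (5.91·3.75)/(5.91−3.75) ≈ 10.2604·Δt.
So d_A = 82.68, d_B = 93.48, d_C = 121.76 km.
Circle about each station: (x + 42.9)² + (y + 77.5)² = 82.68²; (x + 75.1)² + (y − 21.6)² = 93.48²; (x − 78.1)² + (y − 86.8)² = 121.76².
Subtracting the A equation from the B and C equations removes the quadratic terms:
-64.4 x + 198.2 y = -3642.62
242.0 x + 328.6 y = -2202.33
Solving the 2×2 system: x ≈ 11.0, y ≈ -14.8 km.
Check against A (with the unrounded x, y): √((x + 42.9)²+(y + 77.5)²) = 82.68 ≈ 82.68 km. ✓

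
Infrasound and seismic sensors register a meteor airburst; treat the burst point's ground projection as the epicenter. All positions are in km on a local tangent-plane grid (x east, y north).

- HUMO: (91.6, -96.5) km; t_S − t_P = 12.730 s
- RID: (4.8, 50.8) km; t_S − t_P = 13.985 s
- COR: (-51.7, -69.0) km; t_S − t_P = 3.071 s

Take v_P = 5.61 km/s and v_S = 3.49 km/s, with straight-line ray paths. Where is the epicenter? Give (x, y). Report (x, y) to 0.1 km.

Distance from S−P lag: d = Δt · v_P v_S / (v_P − v_S) = Δt · (5.61·3.49)/(5.61−3.49) ≈ 9.2353·Δt.
So d_HUMO = 117.57, d_RID = 129.16, d_COR = 28.36 km.
Circle about each station: (x − 91.6)² + (y + 96.5)² = 117.57²; (x − 4.8)² + (y − 50.8)² = 129.16²; (x + 51.7)² + (y + 69.0)² = 28.36².
Subtracting the HUMO equation from the RID and COR equations removes the quadratic terms:
-173.6 x + 294.6 y = -17958.73
-286.6 x + 55.0 y = 2749.50
Solving the 2×2 system: x ≈ -24.0, y ≈ -75.1 km.
Check against HUMO (with the unrounded x, y): √((x − 91.6)²+(y + 96.5)²) = 117.57 ≈ 117.57 km. ✓

(-24.0, -75.1)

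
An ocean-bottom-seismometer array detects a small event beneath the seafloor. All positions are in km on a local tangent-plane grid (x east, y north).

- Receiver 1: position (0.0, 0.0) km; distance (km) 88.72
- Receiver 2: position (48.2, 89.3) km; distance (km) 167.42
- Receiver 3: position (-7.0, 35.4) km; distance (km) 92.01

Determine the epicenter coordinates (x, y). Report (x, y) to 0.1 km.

Circle about each station: x² + y² = 88.72²; (x − 48.2)² + (y − 89.3)² = 167.42²; (x + 7.0)² + (y − 35.4)² = 92.01².
Subtracting pairs of circle equations eliminates x²+y² and gives linear equations (the radical axes):
96.4 x + 178.6 y = -9860.49
-14.0 x + 70.8 y = 707.56
Solving the 2×2 system: x ≈ -88.4, y ≈ -7.5 km.

-88.4 km east, -7.5 km north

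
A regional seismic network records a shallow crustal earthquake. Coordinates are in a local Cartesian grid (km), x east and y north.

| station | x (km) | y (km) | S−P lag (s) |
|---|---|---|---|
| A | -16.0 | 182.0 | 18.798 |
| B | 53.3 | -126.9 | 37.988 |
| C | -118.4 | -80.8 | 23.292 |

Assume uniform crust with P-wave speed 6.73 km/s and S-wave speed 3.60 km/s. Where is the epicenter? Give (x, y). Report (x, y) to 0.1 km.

(-135.3, 98.7)

Distance from S−P lag: d = Δt · v_P v_S / (v_P − v_S) = Δt · (6.73·3.60)/(6.73−3.60) ≈ 7.7406·Δt.
So d_A = 145.51, d_B = 294.05, d_C = 180.29 km.
Circle about each station: (x + 16.0)² + (y − 182.0)² = 145.51²; (x − 53.3)² + (y + 126.9)² = 294.05²; (x + 118.4)² + (y + 80.8)² = 180.29².
Subtracting the A equation from the B and C equations removes the quadratic terms:
138.6 x − 617.8 y = -79727.74
-204.8 x − 525.6 y = -24164.12
Solving the 2×2 system: x ≈ -135.3, y ≈ 98.7 km.
Check against A (with the unrounded x, y): √((x + 16.0)²+(y − 182.0)²) = 145.51 ≈ 145.51 km. ✓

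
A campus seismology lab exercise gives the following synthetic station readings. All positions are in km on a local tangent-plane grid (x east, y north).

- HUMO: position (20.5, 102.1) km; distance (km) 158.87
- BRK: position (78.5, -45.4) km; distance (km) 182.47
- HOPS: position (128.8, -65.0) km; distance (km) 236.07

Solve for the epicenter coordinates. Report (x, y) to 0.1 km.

Circle about each station: (x − 20.5)² + (y − 102.1)² = 158.87²; (x − 78.5)² + (y + 45.4)² = 182.47²; (x − 128.8)² + (y + 65.0)² = 236.07².
Subtracting pairs of circle equations eliminates x²+y² and gives linear equations (the radical axes):
116.0 x − 295.0 y = -10676.87
216.6 x − 334.2 y = -20519.59
Solving the 2×2 system: x ≈ -98.9, y ≈ -2.7 km.
Check against HUMO (with the unrounded x, y): √((x − 20.5)²+(y − 102.1)²) = 158.86 ≈ 158.87 km. ✓

x ≈ -98.9 km, y ≈ -2.7 km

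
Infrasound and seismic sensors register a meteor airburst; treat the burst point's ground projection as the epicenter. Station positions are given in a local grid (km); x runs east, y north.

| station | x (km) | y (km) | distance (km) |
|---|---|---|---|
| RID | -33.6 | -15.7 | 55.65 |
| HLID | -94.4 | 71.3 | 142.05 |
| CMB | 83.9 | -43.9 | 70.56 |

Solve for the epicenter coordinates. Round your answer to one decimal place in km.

21.8 km east, -10.4 km north

Circle about each station: (x + 33.6)² + (y + 15.7)² = 55.65²; (x + 94.4)² + (y − 71.3)² = 142.05²; (x − 83.9)² + (y + 43.9)² = 70.56².
Subtracting pairs of circle equations eliminates x²+y² and gives linear equations (the radical axes):
-121.6 x + 174.0 y = -4461.68
235.0 x − 56.4 y = 5709.18
Solving the 2×2 system: x ≈ 21.8, y ≈ -10.4 km.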